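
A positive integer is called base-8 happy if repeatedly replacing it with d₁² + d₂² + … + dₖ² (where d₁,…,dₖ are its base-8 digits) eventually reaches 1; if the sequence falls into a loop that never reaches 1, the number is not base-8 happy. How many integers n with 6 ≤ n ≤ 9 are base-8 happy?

1

6: 6 → 36 → 32 → 16 → 4 → 16  — not base-8 happy
7: 7 → 49 → 37 → 41 → 26 → 13 → 26  — not base-8 happy
8: 8 → 1  — base-8 happy
9: 9 → 2 → 4 → 16 → 4  — not base-8 happy
base-8 happy: 8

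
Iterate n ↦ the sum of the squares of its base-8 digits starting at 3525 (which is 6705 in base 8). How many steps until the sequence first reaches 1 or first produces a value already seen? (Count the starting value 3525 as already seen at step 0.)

11

3525 = (6,7,0,5)_8 → 6² + 7² + 0² + 5² = 36 + 49 + 0 + 25 = 110
110 = (1,5,6)_8 → 1² + 5² + 6² = 1 + 25 + 36 = 62
62 = (7,6)_8 → 7² + 6² = 49 + 36 = 85
85 = (1,2,5)_8 → 1² + 2² + 5² = 1 + 4 + 25 = 30
30 = (3,6)_8 → 3² + 6² = 9 + 36 = 45
45 = (5,5)_8 → 5² + 5² = 25 + 25 = 50
50 = (6,2)_8 → 6² + 2² = 36 + 4 = 40
40 = (5,0)_8 → 5² + 0² = 25 + 0 = 25
25 = (3,1)_8 → 3² + 1² = 9 + 1 = 10
10 = (1,2)_8 → 1² + 2² = 1 + 4 = 5
5 = (5)_8 → 5² = 25  — 25 repeats.
That took 11 steps.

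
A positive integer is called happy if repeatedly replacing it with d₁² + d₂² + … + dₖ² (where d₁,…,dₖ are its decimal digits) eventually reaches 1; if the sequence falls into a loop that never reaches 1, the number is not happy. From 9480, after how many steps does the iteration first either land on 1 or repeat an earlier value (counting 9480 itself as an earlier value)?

12

9480 → 9² + 4² + 8² + 0² = 161
161 → 1² + 6² + 1² = 38
38 → 3² + 8² = 73
73 → 7² + 3² = 58
58 → 5² + 8² = 89
89 → 8² + 9² = 145
145 → 1² + 4² + 5² = 42
42 → 4² + 2² = 20
20 → 2² + 0² = 4
4 → 4² = 16
16 → 1² + 6² = 37
37 → 3² + 7² = 58  — 58 repeats.
That took 12 steps.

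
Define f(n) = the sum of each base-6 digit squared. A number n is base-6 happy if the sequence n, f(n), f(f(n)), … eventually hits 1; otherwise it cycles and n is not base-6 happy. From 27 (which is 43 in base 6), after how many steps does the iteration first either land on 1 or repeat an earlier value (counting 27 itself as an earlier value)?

9

27 = (4,3)_6 → 4² + 3² = 25
25 = (4,1)_6 → 4² + 1² = 17
17 = (2,5)_6 → 2² + 5² = 29
29 = (4,5)_6 → 4² + 5² = 41
41 = (1,0,5)_6 → 1² + 0² + 5² = 26
26 = (4,2)_6 → 4² + 2² = 20
20 = (3,2)_6 → 3² + 2² = 13
13 = (2,1)_6 → 2² + 1² = 5
5 = (5)_6 → 5² = 25  — 25 repeats.
That took 9 steps.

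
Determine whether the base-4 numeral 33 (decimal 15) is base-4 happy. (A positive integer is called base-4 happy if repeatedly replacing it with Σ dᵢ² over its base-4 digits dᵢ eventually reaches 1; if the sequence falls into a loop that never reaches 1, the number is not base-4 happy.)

base-4 happy

15 = (3,3)_4 → 3² + 3² = 9 + 9 = 18
18 = (1,0,2)_4 → 1² + 0² + 2² = 1 + 0 + 4 = 5
5 = (1,1)_4 → 1² + 1² = 1 + 1 = 2
2 = (2)_4 → 2² = 4
4 = (1,0)_4 → 1² + 0² = 1 + 0 = 1  — reached 1.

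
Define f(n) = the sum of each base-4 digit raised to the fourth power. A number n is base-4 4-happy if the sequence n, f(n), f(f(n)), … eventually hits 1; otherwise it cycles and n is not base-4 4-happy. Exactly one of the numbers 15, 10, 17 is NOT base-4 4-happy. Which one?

15: 15 → 162 → 48 → 81 → 3 → 81  — repeats 81 (not base-4 4-happy)
10: 10 → 32 → 16 → 1  — reaches 1 (base-4 4-happy)
17: 17 → 2 → 16 → 1  — reaches 1 (base-4 4-happy)

15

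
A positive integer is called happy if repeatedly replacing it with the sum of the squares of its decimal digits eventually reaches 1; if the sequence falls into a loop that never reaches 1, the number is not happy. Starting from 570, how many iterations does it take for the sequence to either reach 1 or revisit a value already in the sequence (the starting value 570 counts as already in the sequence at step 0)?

12

570 → 5² + 7² + 0² = 25 + 49 + 0 = 74
74 → 7² + 4² = 49 + 16 = 65
65 → 6² + 5² = 36 + 25 = 61
61 → 6² + 1² = 36 + 1 = 37
37 → 3² + 7² = 9 + 49 = 58
58 → 5² + 8² = 25 + 64 = 89
89 → 8² + 9² = 64 + 81 = 145
145 → 1² + 4² + 5² = 1 + 16 + 25 = 42
42 → 4² + 2² = 16 + 4 = 20
20 → 2² + 0² = 4 + 0 = 4
4 → 4² = 16
16 → 1² + 6² = 1 + 36 = 37  — 37 repeats.
That took 12 steps.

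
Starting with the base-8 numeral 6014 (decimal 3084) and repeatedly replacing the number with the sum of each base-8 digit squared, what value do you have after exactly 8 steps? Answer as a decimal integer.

3084 = (6,0,1,4)_8 → 53
53 = (6,5)_8 → 61
61 = (7,5)_8 → 74
74 = (1,1,2)_8 → 6
6 = (6)_8 → 36
36 = (4,4)_8 → 32
32 = (4,0)_8 → 16
16 = (2,0)_8 → 4

4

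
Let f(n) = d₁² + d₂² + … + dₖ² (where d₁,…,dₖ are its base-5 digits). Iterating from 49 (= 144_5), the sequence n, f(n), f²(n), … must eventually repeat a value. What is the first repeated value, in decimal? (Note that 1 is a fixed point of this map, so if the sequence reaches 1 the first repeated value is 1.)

1

49 = (1,4,4)_5 → 1² + 4² + 4² = 33
33 = (1,1,3)_5 → 1² + 1² + 3² = 11
11 = (2,1)_5 → 2² + 1² = 5
5 = (1,0)_5 → 1² + 0² = 1  — reached the fixed point 1.
1 → 1, so 1 is the first repeated value.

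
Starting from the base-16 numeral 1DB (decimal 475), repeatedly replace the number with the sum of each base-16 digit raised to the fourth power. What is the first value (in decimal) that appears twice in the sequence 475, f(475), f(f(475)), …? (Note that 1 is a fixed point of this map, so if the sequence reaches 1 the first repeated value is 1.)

475 = (1,13,11)_16 → 1⁴ + 13⁴ + 11⁴ = 43203
43203 = (10,8,12,3)_16 → 10⁴ + 8⁴ + 12⁴ + 3⁴ = 34913
34913 = (8,8,6,1)_16 → 8⁴ + 8⁴ + 6⁴ + 1⁴ = 9489
9489 = (2,5,1,1)_16 → 2⁴ + 5⁴ + 1⁴ + 1⁴ = 643
643 = (2,8,3)_16 → 2⁴ + 8⁴ + 3⁴ = 4193
4193 = (1,0,6,1)_16 → 1⁴ + 0⁴ + 6⁴ + 1⁴ = 1298
1298 = (5,1,2)_16 → 5⁴ + 1⁴ + 2⁴ = 642
642 = (2,8,2)_16 → 2⁴ + 8⁴ + 2⁴ = 4128
4128 = (1,0,2,0)_16 → 1⁴ + 0⁴ + 2⁴ + 0⁴ = 17
17 = (1,1)_16 → 1⁴ + 1⁴ = 2
2 = (2)_16 → 2⁴ = 16
16 = (1,0)_16 → 1⁴ + 0⁴ = 1  — reached the fixed point 1.
1 → 1, so 1 is the first repeated value.

1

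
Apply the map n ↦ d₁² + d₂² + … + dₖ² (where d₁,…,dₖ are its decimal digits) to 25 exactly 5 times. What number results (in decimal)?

25 → 29
29 → 85
85 → 89
89 → 145
145 → 42

42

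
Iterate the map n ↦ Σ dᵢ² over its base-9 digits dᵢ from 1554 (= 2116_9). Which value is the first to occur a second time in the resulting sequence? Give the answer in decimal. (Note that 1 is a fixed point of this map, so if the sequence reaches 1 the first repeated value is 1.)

1554 = (2,1,1,6)_9 → 2² + 1² + 1² + 6² = 4 + 1 + 1 + 36 = 42
42 = (4,6)_9 → 4² + 6² = 16 + 36 = 52
52 = (5,7)_9 → 5² + 7² = 25 + 49 = 74
74 = (8,2)_9 → 8² + 2² = 64 + 4 = 68
68 = (7,5)_9 → 7² + 5² = 49 + 25 = 74  — 74 already appeared earlier.

74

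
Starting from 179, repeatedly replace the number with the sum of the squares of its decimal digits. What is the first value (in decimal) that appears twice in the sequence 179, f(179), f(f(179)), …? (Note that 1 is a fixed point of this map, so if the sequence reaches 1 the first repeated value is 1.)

4

179 → 1² + 7² + 9² = 131
131 → 1² + 3² + 1² = 11
11 → 1² + 1² = 2
2 → 2² = 4
4 → 4² = 16
16 → 1² + 6² = 37
37 → 3² + 7² = 58
58 → 5² + 8² = 89
89 → 8² + 9² = 145
145 → 1² + 4² + 5² = 42
42 → 4² + 2² = 20
20 → 2² + 0² = 4  — 4 already appeared earlier.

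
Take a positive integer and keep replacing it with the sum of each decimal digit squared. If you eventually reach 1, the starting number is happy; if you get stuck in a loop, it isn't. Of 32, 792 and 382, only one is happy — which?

32: 32 → 13 → 10 → 1  — reaches 1 (happy)
792: 792 → 134 → 26 → 40 → 16 → 37 → 58 → 89 → 145 → 42 → 20 → 4 → 16  — repeats 16 (not happy)
382: 382 → 77 → 98 → 145 → 42 → 20 → 4 → 16 → 37 → 58 → 89 → 145  — repeats 145 (not happy)

32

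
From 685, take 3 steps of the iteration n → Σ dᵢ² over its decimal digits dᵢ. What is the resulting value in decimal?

685 → 6² + 8² + 5² = 125
125 → 1² + 2² + 5² = 30
30 → 3² + 0² = 9

9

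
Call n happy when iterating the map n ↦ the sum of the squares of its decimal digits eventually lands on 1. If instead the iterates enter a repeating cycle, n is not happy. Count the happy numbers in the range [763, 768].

763: 763 → 94 → 97 → 130 → 10 → 1  (reaches 1)
764: 764 → 101 → 2 → 4 → 16 → 37 → 58 → 89 → 145 → 42 → 20 → 4  (repeats 4)
765: 765 → 110 → 2 → 4 → 16 → 37 → 58 → 89 → 145 → 42 → 20 → 4  (repeats 4)
766: 766 → 121 → 6 → 36 → 45 → 41 → 17 → 50 → 25 → 29 → 85 → 89 → 145 → 42 → 20 → 4 → 16 → 37 → 58 → 89  (repeats 89)
767: 767 → 134 → 26 → 40 → 16 → 37 → 58 → 89 → 145 → 42 → 20 → 4 → 16  (repeats 16)
768: 768 → 149 → 98 → 145 → 42 → 20 → 4 → 16 → 37 → 58 → 89 → 145  (repeats 145)
happy: 763

1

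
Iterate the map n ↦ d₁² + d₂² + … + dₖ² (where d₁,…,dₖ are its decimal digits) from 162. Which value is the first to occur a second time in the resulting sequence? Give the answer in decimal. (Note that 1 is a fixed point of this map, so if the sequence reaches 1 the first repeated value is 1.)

162 → 1² + 6² + 2² = 41
41 → 4² + 1² = 17
17 → 1² + 7² = 50
50 → 5² + 0² = 25
25 → 2² + 5² = 29
29 → 2² + 9² = 85
85 → 8² + 5² = 89
89 → 8² + 9² = 145
145 → 1² + 4² + 5² = 42
42 → 4² + 2² = 20
20 → 2² + 0² = 4
4 → 4² = 16
16 → 1² + 6² = 37
37 → 3² + 7² = 58
58 → 5² + 8² = 89  — 89 already appeared earlier.

89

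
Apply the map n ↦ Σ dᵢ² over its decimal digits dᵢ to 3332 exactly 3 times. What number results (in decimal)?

1

3332 → 31
31 → 10
10 → 1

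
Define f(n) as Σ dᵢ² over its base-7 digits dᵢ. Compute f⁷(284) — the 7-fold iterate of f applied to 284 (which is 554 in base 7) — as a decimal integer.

284 = (5,5,4)_7 → 5² + 5² + 4² = 66
66 = (1,2,3)_7 → 1² + 2² + 3² = 14
14 = (2,0)_7 → 2² + 0² = 4
4 = (4)_7 → 4² = 16
16 = (2,2)_7 → 2² + 2² = 8
8 = (1,1)_7 → 1² + 1² = 2
2 = (2)_7 → 2² = 4

4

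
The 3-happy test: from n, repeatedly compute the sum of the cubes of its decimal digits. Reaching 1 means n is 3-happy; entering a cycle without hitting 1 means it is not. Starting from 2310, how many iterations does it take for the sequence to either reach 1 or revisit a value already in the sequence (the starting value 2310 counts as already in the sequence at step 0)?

8

2310 → 2³ + 3³ + 1³ + 0³ = 8 + 27 + 1 + 0 = 36
36 → 3³ + 6³ = 27 + 216 = 243
243 → 2³ + 4³ + 3³ = 8 + 64 + 27 = 99
99 → 9³ + 9³ = 729 + 729 = 1458
1458 → 1³ + 4³ + 5³ + 8³ = 1 + 64 + 125 + 512 = 702
702 → 7³ + 0³ + 2³ = 343 + 0 + 8 = 351
351 → 3³ + 5³ + 1³ = 27 + 125 + 1 = 153
153 → 1³ + 5³ + 3³ = 1 + 125 + 27 = 153  — 153 repeats.
That took 8 steps.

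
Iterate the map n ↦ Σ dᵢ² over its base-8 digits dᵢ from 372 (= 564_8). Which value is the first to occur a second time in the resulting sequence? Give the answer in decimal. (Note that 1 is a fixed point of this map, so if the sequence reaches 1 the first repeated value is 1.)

1

372 = (5,6,4)_8 → 77
77 = (1,1,5)_8 → 27
27 = (3,3)_8 → 18
18 = (2,2)_8 → 8
8 = (1,0)_8 → 1  — reached the fixed point 1.
1 → 1, so 1 is the first repeated value.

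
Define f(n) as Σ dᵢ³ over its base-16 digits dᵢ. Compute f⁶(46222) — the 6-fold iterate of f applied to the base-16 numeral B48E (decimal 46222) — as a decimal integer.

46222 = (11,4,8,14)_16 → 11³ + 4³ + 8³ + 14³ = 4651
4651 = (1,2,2,11)_16 → 1³ + 2³ + 2³ + 11³ = 1348
1348 = (5,4,4)_16 → 5³ + 4³ + 4³ = 253
253 = (15,13)_16 → 15³ + 13³ = 5572
5572 = (1,5,12,4)_16 → 1³ + 5³ + 12³ + 4³ = 1918
1918 = (7,7,14)_16 → 7³ + 7³ + 14³ = 3430

3430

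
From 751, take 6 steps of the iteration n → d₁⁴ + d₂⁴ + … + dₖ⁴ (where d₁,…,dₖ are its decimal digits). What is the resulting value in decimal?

4338

751 → 7⁴ + 5⁴ + 1⁴ = 3027
3027 → 3⁴ + 0⁴ + 2⁴ + 7⁴ = 2498
2498 → 2⁴ + 4⁴ + 9⁴ + 8⁴ = 10929
10929 → 1⁴ + 0⁴ + 9⁴ + 2⁴ + 9⁴ = 13139
13139 → 1⁴ + 3⁴ + 1⁴ + 3⁴ + 9⁴ = 6725
6725 → 6⁴ + 7⁴ + 2⁴ + 5⁴ = 4338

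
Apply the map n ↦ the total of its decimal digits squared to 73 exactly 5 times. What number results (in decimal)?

20

73 → 7² + 3² = 49 + 9 = 58
58 → 5² + 8² = 25 + 64 = 89
89 → 8² + 9² = 64 + 81 = 145
145 → 1² + 4² + 5² = 1 + 16 + 25 = 42
42 → 4² + 2² = 16 + 4 = 20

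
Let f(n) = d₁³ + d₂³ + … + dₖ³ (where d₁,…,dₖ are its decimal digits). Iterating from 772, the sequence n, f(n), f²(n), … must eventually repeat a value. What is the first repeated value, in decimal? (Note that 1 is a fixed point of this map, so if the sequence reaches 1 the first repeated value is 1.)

772 → 7³ + 7³ + 2³ = 694
694 → 6³ + 9³ + 4³ = 1009
1009 → 1³ + 0³ + 0³ + 9³ = 730
730 → 7³ + 3³ + 0³ = 370
370 → 3³ + 7³ + 0³ = 370  — 370 already appeared earlier.

370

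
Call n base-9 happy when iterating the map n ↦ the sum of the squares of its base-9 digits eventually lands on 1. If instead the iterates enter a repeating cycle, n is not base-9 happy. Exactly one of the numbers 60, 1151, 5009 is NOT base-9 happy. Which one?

60: 60 → 72 → 64 → 50 → 50  — repeats 50 (not base-9 happy)
1151: 1151 → 91 → 3 → 9 → 1  — reaches 1 (base-9 happy)
5009: 5009 → 159 → 101 → 9 → 1  — reaches 1 (base-9 happy)

60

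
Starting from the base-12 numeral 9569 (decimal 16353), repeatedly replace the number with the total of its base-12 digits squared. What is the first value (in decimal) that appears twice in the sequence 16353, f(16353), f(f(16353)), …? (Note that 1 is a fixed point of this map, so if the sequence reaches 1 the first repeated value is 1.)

16353 = (9,5,6,9)_12 → 223
223 = (1,6,7)_12 → 86
86 = (7,2)_12 → 53
53 = (4,5)_12 → 41
41 = (3,5)_12 → 34
34 = (2,10)_12 → 104
104 = (8,8)_12 → 128
128 = (10,8)_12 → 164
164 = (1,1,8)_12 → 66
66 = (5,6)_12 → 61
61 = (5,1)_12 → 26
26 = (2,2)_12 → 8
8 = (8)_12 → 64
64 = (5,4)_12 → 41  — 41 already appeared earlier.

41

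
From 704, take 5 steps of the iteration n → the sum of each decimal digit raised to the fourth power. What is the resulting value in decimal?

704 → 7⁴ + 0⁴ + 4⁴ = 2401 + 0 + 256 = 2657
2657 → 2⁴ + 6⁴ + 5⁴ + 7⁴ = 16 + 1296 + 625 + 2401 = 4338
4338 → 4⁴ + 3⁴ + 3⁴ + 8⁴ = 256 + 81 + 81 + 4096 = 4514
4514 → 4⁴ + 5⁴ + 1⁴ + 4⁴ = 256 + 625 + 1 + 256 = 1138
1138 → 1⁴ + 1⁴ + 3⁴ + 8⁴ = 1 + 1 + 81 + 4096 = 4179

4179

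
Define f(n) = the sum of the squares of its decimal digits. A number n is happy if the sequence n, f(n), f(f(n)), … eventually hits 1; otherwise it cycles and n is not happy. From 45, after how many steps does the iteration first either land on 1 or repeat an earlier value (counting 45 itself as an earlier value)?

15

45 → 4² + 5² = 16 + 25 = 41
41 → 4² + 1² = 16 + 1 = 17
17 → 1² + 7² = 1 + 49 = 50
50 → 5² + 0² = 25 + 0 = 25
25 → 2² + 5² = 4 + 25 = 29
29 → 2² + 9² = 4 + 81 = 85
85 → 8² + 5² = 64 + 25 = 89
89 → 8² + 9² = 64 + 81 = 145
145 → 1² + 4² + 5² = 1 + 16 + 25 = 42
42 → 4² + 2² = 16 + 4 = 20
20 → 2² + 0² = 4 + 0 = 4
4 → 4² = 16
16 → 1² + 6² = 1 + 36 = 37
37 → 3² + 7² = 9 + 49 = 58
58 → 5² + 8² = 25 + 64 = 89  — 89 repeats.
That took 15 steps.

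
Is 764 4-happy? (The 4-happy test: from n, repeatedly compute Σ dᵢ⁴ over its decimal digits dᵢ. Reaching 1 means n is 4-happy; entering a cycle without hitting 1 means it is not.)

not 4-happy

764 → 3953
3953 → 7348
7348 → 6834
6834 → 5729
5729 → 9603
9603 → 7938
7938 → 13139
13139 → 6725
6725 → 4338
4338 → 4514
4514 → 1138
1138 → 4179
4179 → 9219
9219 → 13139  — 13139 already seen; the sequence cycles without reaching 1.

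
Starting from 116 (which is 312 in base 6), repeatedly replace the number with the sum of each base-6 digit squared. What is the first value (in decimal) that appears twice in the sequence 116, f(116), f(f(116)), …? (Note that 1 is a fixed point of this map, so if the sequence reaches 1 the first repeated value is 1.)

116 = (3,1,2)_6 → 3² + 1² + 2² = 9 + 1 + 4 = 14
14 = (2,2)_6 → 2² + 2² = 4 + 4 = 8
8 = (1,2)_6 → 1² + 2² = 1 + 4 = 5
5 = (5)_6 → 5² = 25
25 = (4,1)_6 → 4² + 1² = 16 + 1 = 17
17 = (2,5)_6 → 2² + 5² = 4 + 25 = 29
29 = (4,5)_6 → 4² + 5² = 16 + 25 = 41
41 = (1,0,5)_6 → 1² + 0² + 5² = 1 + 0 + 25 = 26
26 = (4,2)_6 → 4² + 2² = 16 + 4 = 20
20 = (3,2)_6 → 3² + 2² = 9 + 4 = 13
13 = (2,1)_6 → 2² + 1² = 4 + 1 = 5  — 5 already appeared earlier.

5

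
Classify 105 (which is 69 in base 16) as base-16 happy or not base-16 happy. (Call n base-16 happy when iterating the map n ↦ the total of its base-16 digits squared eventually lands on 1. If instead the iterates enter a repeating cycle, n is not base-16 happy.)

105 = (6,9)_16 → 6² + 9² = 36 + 81 = 117
117 = (7,5)_16 → 7² + 5² = 49 + 25 = 74
74 = (4,10)_16 → 4² + 10² = 16 + 100 = 116
116 = (7,4)_16 → 7² + 4² = 49 + 16 = 65
65 = (4,1)_16 → 4² + 1² = 16 + 1 = 17
17 = (1,1)_16 → 1² + 1² = 1 + 1 = 2
2 = (2)_16 → 2² = 4
4 = (4)_16 → 4² = 16
16 = (1,0)_16 → 1² + 0² = 1 + 0 = 1  — reached 1.

base-16 happy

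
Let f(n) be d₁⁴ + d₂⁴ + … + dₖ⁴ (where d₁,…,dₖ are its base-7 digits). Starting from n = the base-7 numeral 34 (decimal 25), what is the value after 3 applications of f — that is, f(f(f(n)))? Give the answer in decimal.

1459

25 = (3,4)_7 → 3⁴ + 4⁴ = 337
337 = (6,6,1)_7 → 6⁴ + 6⁴ + 1⁴ = 2593
2593 = (1,0,3,6,3)_7 → 1⁴ + 0⁴ + 3⁴ + 6⁴ + 3⁴ = 1459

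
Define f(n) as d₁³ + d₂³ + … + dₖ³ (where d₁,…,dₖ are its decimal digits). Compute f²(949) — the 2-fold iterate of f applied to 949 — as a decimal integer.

949 → 1522
1522 → 142

142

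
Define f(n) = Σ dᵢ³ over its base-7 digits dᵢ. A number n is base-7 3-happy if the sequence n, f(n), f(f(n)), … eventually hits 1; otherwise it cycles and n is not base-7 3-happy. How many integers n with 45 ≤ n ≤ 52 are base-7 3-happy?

1

45: 45 → 243 → 405 → 219 → 99 → 9 → 9  — not base-7 3-happy
46: 46 → 280 → 250 → 250  — not base-7 3-happy
47: 47 → 341 → 557 → 137 → 197 → 65 → 17 → 35 → 125 → 251 → 341  — not base-7 3-happy
48: 48 → 432 → 252 → 126 → 72 → 36 → 126  — not base-7 3-happy
49: 49 → 1  — base-7 3-happy
50: 50 → 2 → 8 → 2  — not base-7 3-happy
51: 51 → 9 → 9  — not base-7 3-happy
52: 52 → 28 → 64 → 10 → 28  — not base-7 3-happy
base-7 3-happy: 49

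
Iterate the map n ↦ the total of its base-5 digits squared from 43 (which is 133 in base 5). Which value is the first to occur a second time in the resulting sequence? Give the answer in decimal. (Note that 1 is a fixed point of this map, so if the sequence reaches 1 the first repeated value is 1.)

1

43 = (1,3,3)_5 → 1² + 3² + 3² = 1 + 9 + 9 = 19
19 = (3,4)_5 → 3² + 4² = 9 + 16 = 25
25 = (1,0,0)_5 → 1² + 0² + 0² = 1 + 0 + 0 = 1  — reached the fixed point 1.
1 → 1, so 1 is the first repeated value.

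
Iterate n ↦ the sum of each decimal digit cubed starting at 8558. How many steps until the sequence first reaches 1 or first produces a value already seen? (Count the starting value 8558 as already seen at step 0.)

8558 → 8³ + 5³ + 5³ + 8³ = 512 + 125 + 125 + 512 = 1274
1274 → 1³ + 2³ + 7³ + 4³ = 1 + 8 + 343 + 64 = 416
416 → 4³ + 1³ + 6³ = 64 + 1 + 216 = 281
281 → 2³ + 8³ + 1³ = 8 + 512 + 1 = 521
521 → 5³ + 2³ + 1³ = 125 + 8 + 1 = 134
134 → 1³ + 3³ + 4³ = 1 + 27 + 64 = 92
92 → 9³ + 2³ = 729 + 8 = 737
737 → 7³ + 3³ + 7³ = 343 + 27 + 343 = 713
713 → 7³ + 1³ + 3³ = 343 + 1 + 27 = 371
371 → 3³ + 7³ + 1³ = 27 + 343 + 1 = 371  — 371 repeats.
That took 10 steps.

10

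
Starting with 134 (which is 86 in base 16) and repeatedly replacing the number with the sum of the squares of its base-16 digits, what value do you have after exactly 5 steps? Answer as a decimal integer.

29

134 = (8,6)_16 → 8² + 6² = 100
100 = (6,4)_16 → 6² + 4² = 52
52 = (3,4)_16 → 3² + 4² = 25
25 = (1,9)_16 → 1² + 9² = 82
82 = (5,2)_16 → 5² + 2² = 29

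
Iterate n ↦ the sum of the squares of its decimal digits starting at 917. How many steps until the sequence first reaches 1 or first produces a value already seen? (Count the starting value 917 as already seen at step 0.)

917 → 9² + 1² + 7² = 81 + 1 + 49 = 131
131 → 1² + 3² + 1² = 1 + 9 + 1 = 11
11 → 1² + 1² = 1 + 1 = 2
2 → 2² = 4
4 → 4² = 16
16 → 1² + 6² = 1 + 36 = 37
37 → 3² + 7² = 9 + 49 = 58
58 → 5² + 8² = 25 + 64 = 89
89 → 8² + 9² = 64 + 81 = 145
145 → 1² + 4² + 5² = 1 + 16 + 25 = 42
42 → 4² + 2² = 16 + 4 = 20
20 → 2² + 0² = 4 + 0 = 4  — 4 repeats.
That took 12 steps.

12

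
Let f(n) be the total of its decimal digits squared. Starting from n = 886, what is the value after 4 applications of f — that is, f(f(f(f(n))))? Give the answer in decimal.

25

886 → 8² + 8² + 6² = 64 + 64 + 36 = 164
164 → 1² + 6² + 4² = 1 + 36 + 16 = 53
53 → 5² + 3² = 25 + 9 = 34
34 → 3² + 4² = 9 + 16 = 25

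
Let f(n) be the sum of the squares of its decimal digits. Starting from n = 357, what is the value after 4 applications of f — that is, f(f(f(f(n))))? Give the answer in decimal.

357 → 3² + 5² + 7² = 83
83 → 8² + 3² = 73
73 → 7² + 3² = 58
58 → 5² + 8² = 89

89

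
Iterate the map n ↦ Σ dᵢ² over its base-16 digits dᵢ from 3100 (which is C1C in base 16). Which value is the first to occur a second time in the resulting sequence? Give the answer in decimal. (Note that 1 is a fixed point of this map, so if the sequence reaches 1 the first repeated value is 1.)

3100 = (12,1,12)_16 → 289
289 = (1,2,1)_16 → 6
6 = (6)_16 → 36
36 = (2,4)_16 → 20
20 = (1,4)_16 → 17
17 = (1,1)_16 → 2
2 = (2)_16 → 4
4 = (4)_16 → 16
16 = (1,0)_16 → 1  — reached the fixed point 1.
1 → 1, so 1 is the first repeated value.

1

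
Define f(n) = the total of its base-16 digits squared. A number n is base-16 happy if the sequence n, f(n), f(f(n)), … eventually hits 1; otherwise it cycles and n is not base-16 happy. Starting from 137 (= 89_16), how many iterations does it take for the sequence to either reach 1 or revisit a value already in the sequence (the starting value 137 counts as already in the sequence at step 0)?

13

137 = (8,9)_16 → 145
145 = (9,1)_16 → 82
82 = (5,2)_16 → 29
29 = (1,13)_16 → 170
170 = (10,10)_16 → 200
200 = (12,8)_16 → 208
208 = (13,0)_16 → 169
169 = (10,9)_16 → 181
181 = (11,5)_16 → 146
146 = (9,2)_16 → 85
85 = (5,5)_16 → 50
50 = (3,2)_16 → 13
13 = (13)_16 → 169  — 169 repeats.
That took 13 steps.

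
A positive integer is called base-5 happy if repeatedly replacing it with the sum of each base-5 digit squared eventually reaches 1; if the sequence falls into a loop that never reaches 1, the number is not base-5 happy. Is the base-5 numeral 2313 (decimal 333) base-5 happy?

333 = (2,3,1,3)_5 → 2² + 3² + 1² + 3² = 23
23 = (4,3)_5 → 4² + 3² = 25
25 = (1,0,0)_5 → 1² + 0² + 0² = 1  — reached 1.

base-5 happy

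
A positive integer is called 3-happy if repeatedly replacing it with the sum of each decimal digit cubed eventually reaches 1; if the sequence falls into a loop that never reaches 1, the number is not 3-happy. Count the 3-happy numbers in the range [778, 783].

778: 778 → 1198 → 1243 → 100 → 1  — 3-happy
779: 779 → 1415 → 191 → 731 → 371 → 371  — not 3-happy
780: 780 → 855 → 762 → 567 → 684 → 792 → 1080 → 513 → 153 → 153  — not 3-happy
781: 781 → 856 → 853 → 664 → 496 → 1009 → 730 → 370 → 370  — not 3-happy
782: 782 → 863 → 755 → 593 → 881 → 1025 → 134 → 92 → 737 → 713 → 371 → 371  — not 3-happy
783: 783 → 882 → 1032 → 36 → 243 → 99 → 1458 → 702 → 351 → 153 → 153  — not 3-happy
3-happy: 778

1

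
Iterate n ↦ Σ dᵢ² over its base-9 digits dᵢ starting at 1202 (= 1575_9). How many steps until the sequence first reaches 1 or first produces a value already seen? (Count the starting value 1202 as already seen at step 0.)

6

1202 = (1,5,7,5)_9 → 1² + 5² + 7² + 5² = 100
100 = (1,2,1)_9 → 1² + 2² + 1² = 6
6 = (6)_9 → 6² = 36
36 = (4,0)_9 → 4² + 0² = 16
16 = (1,7)_9 → 1² + 7² = 50
50 = (5,5)_9 → 5² + 5² = 50  — 50 repeats.
That took 6 steps.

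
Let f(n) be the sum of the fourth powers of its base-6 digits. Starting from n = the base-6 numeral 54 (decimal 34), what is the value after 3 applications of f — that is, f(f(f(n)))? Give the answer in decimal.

962

34 = (5,4)_6 → 5⁴ + 4⁴ = 625 + 256 = 881
881 = (4,0,2,5)_6 → 4⁴ + 0⁴ + 2⁴ + 5⁴ = 256 + 0 + 16 + 625 = 897
897 = (4,0,5,3)_6 → 4⁴ + 0⁴ + 5⁴ + 3⁴ = 256 + 0 + 625 + 81 = 962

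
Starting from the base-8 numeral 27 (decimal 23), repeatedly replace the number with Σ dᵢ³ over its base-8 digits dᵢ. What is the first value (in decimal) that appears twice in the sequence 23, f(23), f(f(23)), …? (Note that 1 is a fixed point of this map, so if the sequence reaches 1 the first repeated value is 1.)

559

23 = (2,7)_8 → 2³ + 7³ = 8 + 343 = 351
351 = (5,3,7)_8 → 5³ + 3³ + 7³ = 125 + 27 + 343 = 495
495 = (7,5,7)_8 → 7³ + 5³ + 7³ = 343 + 125 + 343 = 811
811 = (1,4,5,3)_8 → 1³ + 4³ + 5³ + 3³ = 1 + 64 + 125 + 27 = 217
217 = (3,3,1)_8 → 3³ + 3³ + 1³ = 27 + 27 + 1 = 55
55 = (6,7)_8 → 6³ + 7³ = 216 + 343 = 559
559 = (1,0,5,7)_8 → 1³ + 0³ + 5³ + 7³ = 1 + 0 + 125 + 343 = 469
469 = (7,2,5)_8 → 7³ + 2³ + 5³ = 343 + 8 + 125 = 476
476 = (7,3,4)_8 → 7³ + 3³ + 4³ = 343 + 27 + 64 = 434
434 = (6,6,2)_8 → 6³ + 6³ + 2³ = 216 + 216 + 8 = 440
440 = (6,7,0)_8 → 6³ + 7³ + 0³ = 216 + 343 + 0 = 559  — 559 already appeared earlier.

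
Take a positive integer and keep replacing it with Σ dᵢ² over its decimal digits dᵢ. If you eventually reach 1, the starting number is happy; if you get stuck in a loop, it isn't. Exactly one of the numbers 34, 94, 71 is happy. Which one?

94

34: 34 → 25 → 29 → 85 → 89 → 145 → 42 → 20 → 4 → 16 → 37 → 58 → 89  — repeats 89 (not happy)
94: 94 → 97 → 130 → 10 → 1  — reaches 1 (happy)
71: 71 → 50 → 25 → 29 → 85 → 89 → 145 → 42 → 20 → 4 → 16 → 37 → 58 → 89  — repeats 89 (not happy)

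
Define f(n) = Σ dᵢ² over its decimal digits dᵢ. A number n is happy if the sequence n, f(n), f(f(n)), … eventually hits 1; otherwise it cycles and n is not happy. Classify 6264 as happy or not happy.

6264 → 6² + 2² + 6² + 4² = 92
92 → 9² + 2² = 85
85 → 8² + 5² = 89
89 → 8² + 9² = 145
145 → 1² + 4² + 5² = 42
42 → 4² + 2² = 20
20 → 2² + 0² = 4
4 → 4² = 16
16 → 1² + 6² = 37
37 → 3² + 7² = 58
58 → 5² + 8² = 89  — 89 already seen; the sequence cycles without reaching 1.

not happy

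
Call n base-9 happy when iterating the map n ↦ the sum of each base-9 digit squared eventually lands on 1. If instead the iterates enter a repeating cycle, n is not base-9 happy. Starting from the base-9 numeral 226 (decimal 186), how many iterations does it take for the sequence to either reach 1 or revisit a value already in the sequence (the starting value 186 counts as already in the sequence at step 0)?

9

186 = (2,2,6)_9 → 2² + 2² + 6² = 4 + 4 + 36 = 44
44 = (4,8)_9 → 4² + 8² = 16 + 64 = 80
80 = (8,8)_9 → 8² + 8² = 64 + 64 = 128
128 = (1,5,2)_9 → 1² + 5² + 2² = 1 + 25 + 4 = 30
30 = (3,3)_9 → 3² + 3² = 9 + 9 = 18
18 = (2,0)_9 → 2² + 0² = 4 + 0 = 4
4 = (4)_9 → 4² = 16
16 = (1,7)_9 → 1² + 7² = 1 + 49 = 50
50 = (5,5)_9 → 5² + 5² = 25 + 25 = 50  — 50 repeats.
That took 9 steps.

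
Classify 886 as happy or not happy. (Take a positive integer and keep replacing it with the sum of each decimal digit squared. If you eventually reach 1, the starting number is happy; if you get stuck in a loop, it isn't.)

not happy

886 → 8² + 8² + 6² = 64 + 64 + 36 = 164
164 → 1² + 6² + 4² = 1 + 36 + 16 = 53
53 → 5² + 3² = 25 + 9 = 34
34 → 3² + 4² = 9 + 16 = 25
25 → 2² + 5² = 4 + 25 = 29
29 → 2² + 9² = 4 + 81 = 85
85 → 8² + 5² = 64 + 25 = 89
89 → 8² + 9² = 64 + 81 = 145
145 → 1² + 4² + 5² = 1 + 16 + 25 = 42
42 → 4² + 2² = 16 + 4 = 20
20 → 2² + 0² = 4 + 0 = 4
4 → 4² = 16
16 → 1² + 6² = 1 + 36 = 37
37 → 3² + 7² = 9 + 49 = 58
58 → 5² + 8² = 25 + 64 = 89  — 89 already seen; the sequence cycles without reaching 1.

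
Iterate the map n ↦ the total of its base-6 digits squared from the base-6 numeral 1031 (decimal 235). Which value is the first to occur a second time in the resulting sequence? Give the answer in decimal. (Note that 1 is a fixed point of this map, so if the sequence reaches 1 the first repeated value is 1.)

26

235 = (1,0,3,1)_6 → 1² + 0² + 3² + 1² = 1 + 0 + 9 + 1 = 11
11 = (1,5)_6 → 1² + 5² = 1 + 25 = 26
26 = (4,2)_6 → 4² + 2² = 16 + 4 = 20
20 = (3,2)_6 → 3² + 2² = 9 + 4 = 13
13 = (2,1)_6 → 2² + 1² = 4 + 1 = 5
5 = (5)_6 → 5² = 25
25 = (4,1)_6 → 4² + 1² = 16 + 1 = 17
17 = (2,5)_6 → 2² + 5² = 4 + 25 = 29
29 = (4,5)_6 → 4² + 5² = 16 + 25 = 41
41 = (1,0,5)_6 → 1² + 0² + 5² = 1 + 0 + 25 = 26  — 26 already appeared earlier.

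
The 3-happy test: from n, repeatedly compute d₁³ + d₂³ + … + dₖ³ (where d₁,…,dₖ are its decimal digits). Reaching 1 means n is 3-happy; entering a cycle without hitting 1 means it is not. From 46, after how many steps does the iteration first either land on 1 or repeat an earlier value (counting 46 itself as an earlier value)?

46 → 4³ + 6³ = 64 + 216 = 280
280 → 2³ + 8³ + 0³ = 8 + 512 + 0 = 520
520 → 5³ + 2³ + 0³ = 125 + 8 + 0 = 133
133 → 1³ + 3³ + 3³ = 1 + 27 + 27 = 55
55 → 5³ + 5³ = 125 + 125 = 250
250 → 2³ + 5³ + 0³ = 8 + 125 + 0 = 133  — 133 repeats.
That took 6 steps.

6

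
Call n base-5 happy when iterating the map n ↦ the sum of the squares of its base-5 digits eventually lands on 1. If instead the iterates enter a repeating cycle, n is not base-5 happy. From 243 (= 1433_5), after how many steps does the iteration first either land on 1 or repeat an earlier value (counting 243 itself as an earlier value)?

243 = (1,4,3,3)_5 → 1² + 4² + 3² + 3² = 35
35 = (1,2,0)_5 → 1² + 2² + 0² = 5
5 = (1,0)_5 → 1² + 0² = 1  — reached 1.
That took 3 steps.

3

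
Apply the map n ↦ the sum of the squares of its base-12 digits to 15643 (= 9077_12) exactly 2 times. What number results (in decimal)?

126

15643 = (9,0,7,7)_12 → 9² + 0² + 7² + 7² = 179
179 = (1,2,11)_12 → 1² + 2² + 11² = 126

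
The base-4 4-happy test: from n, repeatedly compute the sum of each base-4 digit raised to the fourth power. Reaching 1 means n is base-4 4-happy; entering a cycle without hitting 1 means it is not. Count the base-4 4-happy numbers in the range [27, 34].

6

27: 27 → 98 → 33 → 17 → 2 → 16 → 1  — base-4 4-happy
28: 28 → 82 → 18 → 17 → 2 → 16 → 1  — base-4 4-happy
29: 29 → 83 → 83  — not base-4 4-happy
30: 30 → 98 → 33 → 17 → 2 → 16 → 1  — base-4 4-happy
31: 31 → 163 → 113 → 83 → 83  — not base-4 4-happy
32: 32 → 16 → 1  — base-4 4-happy
33: 33 → 17 → 2 → 16 → 1  — base-4 4-happy
34: 34 → 32 → 16 → 1  — base-4 4-happy
base-4 4-happy: 27, 28, 30, 32, 33, 34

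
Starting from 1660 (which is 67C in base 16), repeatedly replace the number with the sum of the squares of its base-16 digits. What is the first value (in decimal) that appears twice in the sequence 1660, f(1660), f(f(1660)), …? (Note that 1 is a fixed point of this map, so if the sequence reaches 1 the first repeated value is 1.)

1660 = (6,7,12)_16 → 229
229 = (14,5)_16 → 221
221 = (13,13)_16 → 338
338 = (1,5,2)_16 → 30
30 = (1,14)_16 → 197
197 = (12,5)_16 → 169
169 = (10,9)_16 → 181
181 = (11,5)_16 → 146
146 = (9,2)_16 → 85
85 = (5,5)_16 → 50
50 = (3,2)_16 → 13
13 = (13)_16 → 169  — 169 already appeared earlier.

169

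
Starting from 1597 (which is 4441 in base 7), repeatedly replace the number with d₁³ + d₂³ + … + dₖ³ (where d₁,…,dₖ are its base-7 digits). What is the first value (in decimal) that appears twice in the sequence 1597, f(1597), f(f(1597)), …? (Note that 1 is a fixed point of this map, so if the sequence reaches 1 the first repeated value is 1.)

1

1597 = (4,4,4,1)_7 → 4³ + 4³ + 4³ + 1³ = 64 + 64 + 64 + 1 = 193
193 = (3,6,4)_7 → 3³ + 6³ + 4³ = 27 + 216 + 64 = 307
307 = (6,1,6)_7 → 6³ + 1³ + 6³ = 216 + 1 + 216 = 433
433 = (1,1,5,6)_7 → 1³ + 1³ + 5³ + 6³ = 1 + 1 + 125 + 216 = 343
343 = (1,0,0,0)_7 → 1³ + 0³ + 0³ + 0³ = 1 + 0 + 0 + 0 = 1  — reached the fixed point 1.
1 → 1, so 1 is the first repeated value.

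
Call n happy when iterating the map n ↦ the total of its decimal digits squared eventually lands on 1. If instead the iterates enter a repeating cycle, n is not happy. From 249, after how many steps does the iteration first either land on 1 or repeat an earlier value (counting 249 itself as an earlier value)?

11

249 → 2² + 4² + 9² = 101
101 → 1² + 0² + 1² = 2
2 → 2² = 4
4 → 4² = 16
16 → 1² + 6² = 37
37 → 3² + 7² = 58
58 → 5² + 8² = 89
89 → 8² + 9² = 145
145 → 1² + 4² + 5² = 42
42 → 4² + 2² = 20
20 → 2² + 0² = 4  — 4 repeats.
That took 11 steps.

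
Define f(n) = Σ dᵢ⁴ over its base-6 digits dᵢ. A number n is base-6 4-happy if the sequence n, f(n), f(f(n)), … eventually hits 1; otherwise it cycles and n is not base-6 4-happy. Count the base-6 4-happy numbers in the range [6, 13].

6: 6 → 1  — base-6 4-happy
7: 7 → 2 → 16 → 272 → 99 → 353 → 963 → 609 → 978 → 338 → 114 → 82 → 273 → 164 → 353  — not base-6 4-happy
8: 8 → 17 → 641 → 1522 → 259 → 4 → 256 → 258 → 3 → 81 → 98 → 288 → 17  — not base-6 4-happy
9: 9 → 82 → 273 → 164 → 353 → 963 → 609 → 978 → 338 → 114 → 82  — not base-6 4-happy
10: 10 → 257 → 627 → 738 → 178 → 1137 → 788 → 803 → 963 → 609 → 978 → 338 → 114 → 82 → 273 → 164 → 353 → 963  — not base-6 4-happy
11: 11 → 626 → 673 → 338 → 114 → 82 → 273 → 164 → 353 → 963 → 609 → 978 → 338  — not base-6 4-happy
12: 12 → 16 → 272 → 99 → 353 → 963 → 609 → 978 → 338 → 114 → 82 → 273 → 164 → 353  — not base-6 4-happy
13: 13 → 17 → 641 → 1522 → 259 → 4 → 256 → 258 → 3 → 81 → 98 → 288 → 17  — not base-6 4-happy
base-6 4-happy: 6

1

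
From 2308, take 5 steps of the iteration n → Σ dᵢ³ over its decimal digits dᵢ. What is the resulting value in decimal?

352

2308 → 2³ + 3³ + 0³ + 8³ = 8 + 27 + 0 + 512 = 547
547 → 5³ + 4³ + 7³ = 125 + 64 + 343 = 532
532 → 5³ + 3³ + 2³ = 125 + 27 + 8 = 160
160 → 1³ + 6³ + 0³ = 1 + 216 + 0 = 217
217 → 2³ + 1³ + 7³ = 8 + 1 + 343 = 352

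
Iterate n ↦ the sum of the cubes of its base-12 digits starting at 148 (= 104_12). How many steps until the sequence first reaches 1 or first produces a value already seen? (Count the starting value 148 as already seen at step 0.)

13

148 = (1,0,4)_12 → 1³ + 0³ + 4³ = 1 + 0 + 64 = 65
65 = (5,5)_12 → 5³ + 5³ = 125 + 125 = 250
250 = (1,8,10)_12 → 1³ + 8³ + 10³ = 1 + 512 + 1000 = 1513
1513 = (10,6,1)_12 → 10³ + 6³ + 1³ = 1000 + 216 + 1 = 1217
1217 = (8,5,5)_12 → 8³ + 5³ + 5³ = 512 + 125 + 125 = 762
762 = (5,3,6)_12 → 5³ + 3³ + 6³ = 125 + 27 + 216 = 368
368 = (2,6,8)_12 → 2³ + 6³ + 8³ = 8 + 216 + 512 = 736
736 = (5,1,4)_12 → 5³ + 1³ + 4³ = 125 + 1 + 64 = 190
190 = (1,3,10)_12 → 1³ + 3³ + 10³ = 1 + 27 + 1000 = 1028
1028 = (7,1,8)_12 → 7³ + 1³ + 8³ = 343 + 1 + 512 = 856
856 = (5,11,4)_12 → 5³ + 11³ + 4³ = 125 + 1331 + 64 = 1520
1520 = (10,6,8)_12 → 10³ + 6³ + 8³ = 1000 + 216 + 512 = 1728
1728 = (1,0,0,0)_12 → 1³ + 0³ + 0³ + 0³ = 1 + 0 + 0 + 0 = 1  — reached 1.
That took 13 steps.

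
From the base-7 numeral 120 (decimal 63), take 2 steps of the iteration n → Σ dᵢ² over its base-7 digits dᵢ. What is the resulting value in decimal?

25

63 = (1,2,0)_7 → 5
5 = (5)_7 → 25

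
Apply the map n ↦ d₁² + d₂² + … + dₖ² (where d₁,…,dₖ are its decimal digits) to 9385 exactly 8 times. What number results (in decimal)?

58

9385 → 9² + 3² + 8² + 5² = 179
179 → 1² + 7² + 9² = 131
131 → 1² + 3² + 1² = 11
11 → 1² + 1² = 2
2 → 2² = 4
4 → 4² = 16
16 → 1² + 6² = 37
37 → 3² + 7² = 58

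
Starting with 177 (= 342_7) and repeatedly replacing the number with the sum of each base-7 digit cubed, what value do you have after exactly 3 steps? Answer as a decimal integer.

177 = (3,4,2)_7 → 99
99 = (2,0,1)_7 → 9
9 = (1,2)_7 → 9

9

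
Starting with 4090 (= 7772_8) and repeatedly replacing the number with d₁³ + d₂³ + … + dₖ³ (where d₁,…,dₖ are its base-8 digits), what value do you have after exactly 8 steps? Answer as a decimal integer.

4090 = (7,7,7,2)_8 → 7³ + 7³ + 7³ + 2³ = 1037
1037 = (2,0,1,5)_8 → 2³ + 0³ + 1³ + 5³ = 134
134 = (2,0,6)_8 → 2³ + 0³ + 6³ = 224
224 = (3,4,0)_8 → 3³ + 4³ + 0³ = 91
91 = (1,3,3)_8 → 1³ + 3³ + 3³ = 55
55 = (6,7)_8 → 6³ + 7³ = 559
559 = (1,0,5,7)_8 → 1³ + 0³ + 5³ + 7³ = 469
469 = (7,2,5)_8 → 7³ + 2³ + 5³ = 476

476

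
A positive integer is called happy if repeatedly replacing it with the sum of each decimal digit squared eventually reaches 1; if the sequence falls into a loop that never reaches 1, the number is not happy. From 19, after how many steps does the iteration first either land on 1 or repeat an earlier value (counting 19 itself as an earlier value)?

19 → 1² + 9² = 82
82 → 8² + 2² = 68
68 → 6² + 8² = 100
100 → 1² + 0² + 0² = 1  — reached 1.
That took 4 steps.

4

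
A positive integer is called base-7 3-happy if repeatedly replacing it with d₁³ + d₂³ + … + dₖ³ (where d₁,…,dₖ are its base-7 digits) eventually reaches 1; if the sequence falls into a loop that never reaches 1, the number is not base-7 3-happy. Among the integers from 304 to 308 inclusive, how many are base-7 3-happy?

1

304: 304 → 244 → 496 → 244  — not base-7 3-happy
305: 305 → 281 → 251 → 341 → 557 → 137 → 197 → 65 → 17 → 35 → 125 → 251  — not base-7 3-happy
306: 306 → 342 → 648 → 282 → 258 → 342  — not base-7 3-happy
307: 307 → 433 → 343 → 1  — base-7 3-happy
308: 308 → 224 → 128 → 80 → 92 → 218 → 92  — not base-7 3-happy
base-7 3-happy: 307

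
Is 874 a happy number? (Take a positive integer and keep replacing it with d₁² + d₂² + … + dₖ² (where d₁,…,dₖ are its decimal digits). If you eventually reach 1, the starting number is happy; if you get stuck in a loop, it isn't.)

874 → 129
129 → 86
86 → 100
100 → 1  — reached 1.

happy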